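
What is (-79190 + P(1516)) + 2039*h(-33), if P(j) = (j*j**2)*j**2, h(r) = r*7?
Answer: 8007482652018377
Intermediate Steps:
h(r) = 7*r
P(j) = j**5 (P(j) = j**3*j**2 = j**5)
(-79190 + P(1516)) + 2039*h(-33) = (-79190 + 1516**5) + 2039*(7*(-33)) = (-79190 + 8007482652568576) + 2039*(-231) = 8007482652489386 - 471009 = 8007482652018377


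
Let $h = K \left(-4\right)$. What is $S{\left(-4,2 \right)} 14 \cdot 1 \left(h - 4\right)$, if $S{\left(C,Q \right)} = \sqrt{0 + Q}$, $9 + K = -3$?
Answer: $616 \sqrt{2} \approx 871.16$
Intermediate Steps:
$K = -12$ ($K = -9 - 3 = -12$)
$h = 48$ ($h = \left(-12\right) \left(-4\right) = 48$)
$S{\left(C,Q \right)} = \sqrt{Q}$
$S{\left(-4,2 \right)} 14 \cdot 1 \left(h - 4\right) = \sqrt{2} \cdot 14 \cdot 1 \left(48 - 4\right) = 14 \sqrt{2} \cdot 1 \cdot 44 = 14 \sqrt{2} \cdot 44 = 616 \sqrt{2}$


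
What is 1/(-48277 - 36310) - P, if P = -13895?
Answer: 1175336364/84587 ≈ 13895.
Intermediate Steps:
1/(-48277 - 36310) - P = 1/(-48277 - 36310) - 1*(-13895) = 1/(-84587) + 13895 = -1/84587 + 13895 = 1175336364/84587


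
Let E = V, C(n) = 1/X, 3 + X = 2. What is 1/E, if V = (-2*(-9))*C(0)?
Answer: -1/18 ≈ -0.055556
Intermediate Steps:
X = -1 (X = -3 + 2 = -1)
C(n) = -1 (C(n) = 1/(-1) = -1)
V = -18 (V = -2*(-9)*(-1) = 18*(-1) = -18)
E = -18
1/E = 1/(-18) = -1/18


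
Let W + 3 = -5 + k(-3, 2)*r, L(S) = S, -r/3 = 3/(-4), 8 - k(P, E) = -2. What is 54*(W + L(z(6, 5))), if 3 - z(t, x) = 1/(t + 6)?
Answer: 1881/2 ≈ 940.50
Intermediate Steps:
k(P, E) = 10 (k(P, E) = 8 - 1*(-2) = 8 + 2 = 10)
r = 9/4 (r = -9/(-4) = -9*(-1)/4 = -3*(-¾) = 9/4 ≈ 2.2500)
z(t, x) = 3 - 1/(6 + t) (z(t, x) = 3 - 1/(t + 6) = 3 - 1/(6 + t))
W = 29/2 (W = -3 + (-5 + 10*(9/4)) = -3 + (-5 + 45/2) = -3 + 35/2 = 29/2 ≈ 14.500)
54*(W + L(z(6, 5))) = 54*(29/2 + (17 + 3*6)/(6 + 6)) = 54*(29/2 + (17 + 18)/12) = 54*(29/2 + (1/12)*35) = 54*(29/2 + 35/12) = 54*(209/12) = 1881/2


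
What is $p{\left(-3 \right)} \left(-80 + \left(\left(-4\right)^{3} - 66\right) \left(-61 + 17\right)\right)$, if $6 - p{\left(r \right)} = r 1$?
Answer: $50760$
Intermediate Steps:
$p{\left(r \right)} = 6 - r$ ($p{\left(r \right)} = 6 - r 1 = 6 - r$)
$p{\left(-3 \right)} \left(-80 + \left(\left(-4\right)^{3} - 66\right) \left(-61 + 17\right)\right) = \left(6 - -3\right) \left(-80 + \left(\left(-4\right)^{3} - 66\right) \left(-61 + 17\right)\right) = \left(6 + 3\right) \left(-80 + \left(-64 - 66\right) \left(-44\right)\right) = 9 \left(-80 - -5720\right) = 9 \left(-80 + 5720\right) = 9 \cdot 5640 = 50760$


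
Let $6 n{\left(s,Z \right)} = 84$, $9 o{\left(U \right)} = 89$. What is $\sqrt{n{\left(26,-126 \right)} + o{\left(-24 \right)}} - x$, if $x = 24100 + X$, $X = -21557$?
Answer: $-2543 + \frac{\sqrt{215}}{3} \approx -2538.1$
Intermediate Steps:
$o{\left(U \right)} = \frac{89}{9}$ ($o{\left(U \right)} = \frac{1}{9} \cdot 89 = \frac{89}{9}$)
$n{\left(s,Z \right)} = 14$ ($n{\left(s,Z \right)} = \frac{1}{6} \cdot 84 = 14$)
$x = 2543$ ($x = 24100 - 21557 = 2543$)
$\sqrt{n{\left(26,-126 \right)} + o{\left(-24 \right)}} - x = \sqrt{14 + \frac{89}{9}} - 2543 = \sqrt{\frac{215}{9}} - 2543 = \frac{\sqrt{215}}{3} - 2543 = -2543 + \frac{\sqrt{215}}{3}$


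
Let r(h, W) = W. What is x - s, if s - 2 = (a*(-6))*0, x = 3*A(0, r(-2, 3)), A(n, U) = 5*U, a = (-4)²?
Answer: 43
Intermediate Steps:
a = 16
x = 45 (x = 3*(5*3) = 3*15 = 45)
s = 2 (s = 2 + (16*(-6))*0 = 2 - 96*0 = 2 + 0 = 2)
x - s = 45 - 1*2 = 45 - 2 = 43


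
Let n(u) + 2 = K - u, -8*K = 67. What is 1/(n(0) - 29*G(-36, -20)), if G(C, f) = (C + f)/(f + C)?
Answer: -8/315 ≈ -0.025397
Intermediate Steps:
G(C, f) = 1 (G(C, f) = (C + f)/(C + f) = 1)
K = -67/8 (K = -⅛*67 = -67/8 ≈ -8.3750)
n(u) = -83/8 - u (n(u) = -2 + (-67/8 - u) = -83/8 - u)
1/(n(0) - 29*G(-36, -20)) = 1/((-83/8 - 1*0) - 29*1) = 1/((-83/8 + 0) - 29) = 1/(-83/8 - 29) = 1/(-315/8) = -8/315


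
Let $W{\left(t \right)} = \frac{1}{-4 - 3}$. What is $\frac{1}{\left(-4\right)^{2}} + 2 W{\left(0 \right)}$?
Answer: $- \frac{25}{112} \approx -0.22321$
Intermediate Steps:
$W{\left(t \right)} = - \frac{1}{7}$ ($W{\left(t \right)} = \frac{1}{-7} = - \frac{1}{7}$)
$\frac{1}{\left(-4\right)^{2}} + 2 W{\left(0 \right)} = \frac{1}{\left(-4\right)^{2}} + 2 \left(- \frac{1}{7}\right) = \frac{1}{16} - \frac{2}{7} = - \frac{25}{112}$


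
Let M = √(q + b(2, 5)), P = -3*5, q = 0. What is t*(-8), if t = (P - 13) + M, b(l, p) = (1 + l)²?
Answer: 200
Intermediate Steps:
P = -15
M = 3 (M = √(0 + (1 + 2)²) = √(0 + 3²) = √(0 + 9) = √9 = 3)
t = -25 (t = (-15 - 13) + 3 = -28 + 3 = -25)
t*(-8) = -25*(-8) = 200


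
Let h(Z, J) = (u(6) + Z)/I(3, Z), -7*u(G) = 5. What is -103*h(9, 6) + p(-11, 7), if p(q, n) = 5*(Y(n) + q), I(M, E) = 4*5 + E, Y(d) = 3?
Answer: -486/7 ≈ -69.429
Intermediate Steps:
u(G) = -5/7 (u(G) = -⅐*5 = -5/7)
I(M, E) = 20 + E
p(q, n) = 15 + 5*q (p(q, n) = 5*(3 + q) = 15 + 5*q)
h(Z, J) = (-5/7 + Z)/(20 + Z)
-103*h(9, 6) + p(-11, 7) = -103*(-5/7 + 9)/(20 + 9) + (15 + 5*(-11)) = -103*58/(29*7) + (15 - 55) = -103*58/(29*7) - 40 = -103*2/7 - 40 = -206/7 - 40 = -486/7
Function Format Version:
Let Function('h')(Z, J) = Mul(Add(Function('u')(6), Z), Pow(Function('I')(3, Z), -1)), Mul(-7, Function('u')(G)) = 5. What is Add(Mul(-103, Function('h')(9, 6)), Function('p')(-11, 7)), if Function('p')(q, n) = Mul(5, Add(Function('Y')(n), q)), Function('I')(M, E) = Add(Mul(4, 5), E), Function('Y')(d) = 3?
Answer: Rational(-486, 7) ≈ -69.429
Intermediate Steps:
Function('u')(G) = Rational(-5, 7) (Function('u')(G) = Mul(Rational(-1, 7), 5) = Rational(-5, 7))
Function('I')(M, E) = Add(20, E)
Function('p')(q, n) = Add(15, Mul(5, q)) (Function('p')(q, n) = Mul(5, Add(3, q)) = Add(15, Mul(5, q)))
Function('h')(Z, J) = Mul(Pow(Add(20, Z), -1), Add(Rational(-5, 7), Z)) (Function('h')(Z, J) = Mul(Add(Rational(-5, 7), Z), Pow(Add(20, Z), -1)) = Mul(Pow(Add(20, Z), -1), Add(Rational(-5, 7), Z)))
Add(Mul(-103, Function('h')(9, 6)), Function('p')(-11, 7)) = Add(Mul(-103, Mul(Pow(Add(20, 9), -1), Add(Rational(-5, 7), 9))), Add(15, Mul(5, -11))) = Add(Mul(-103, Mul(Pow(29, -1), Rational(58, 7))), Add(15, -55)) = Add(Mul(-103, Mul(Rational(1, 29), Rational(58, 7))), -40) = Add(Mul(-103, Rational(2, 7)), -40) = Add(Rational(-206, 7), -40) = Rational(-486, 7)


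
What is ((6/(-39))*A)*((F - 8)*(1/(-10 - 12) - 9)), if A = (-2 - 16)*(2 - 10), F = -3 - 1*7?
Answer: -515808/143 ≈ -3607.0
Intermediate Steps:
F = -10 (F = -3 - 7 = -10)
A = 144 (A = -18*(-8) = 144)
((6/(-39))*A)*((F - 8)*(1/(-10 - 12) - 9)) = ((6/(-39))*144)*((-10 - 8)*(1/(-10 - 12) - 9)) = ((6*(-1/39))*144)*(-18*(1/(-22) - 9)) = (-2/13*144)*(-18*(-1/22 - 9)) = -(-5184)*(-199)/(13*22) = -288/13*1791/11 = -515808/143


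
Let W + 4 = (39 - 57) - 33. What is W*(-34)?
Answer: 1870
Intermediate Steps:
W = -55 (W = -4 + ((39 - 57) - 33) = -4 + (-18 - 33) = -4 - 51 = -55)
W*(-34) = -55*(-34) = 1870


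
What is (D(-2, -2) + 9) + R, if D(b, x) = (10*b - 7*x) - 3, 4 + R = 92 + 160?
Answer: 248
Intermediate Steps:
R = 248 (R = -4 + (92 + 160) = -4 + 252 = 248)
D(b, x) = -3 - 7*x + 10*b (D(b, x) = (-7*x + 10*b) - 3 = -3 - 7*x + 10*b)
(D(-2, -2) + 9) + R = ((-3 - 7*(-2) + 10*(-2)) + 9) + 248 = ((-3 + 14 - 20) + 9) + 248 = (-9 + 9) + 248 = 0 + 248 = 248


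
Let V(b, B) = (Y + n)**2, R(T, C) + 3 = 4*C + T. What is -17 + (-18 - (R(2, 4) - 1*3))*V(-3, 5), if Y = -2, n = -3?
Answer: -767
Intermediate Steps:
R(T, C) = -3 + T + 4*C (R(T, C) = -3 + (4*C + T) = -3 + (T + 4*C) = -3 + T + 4*C)
V(b, B) = 25 (V(b, B) = (-2 - 3)**2 = (-5)**2 = 25)
-17 + (-18 - (R(2, 4) - 1*3))*V(-3, 5) = -17 + (-18 - ((-3 + 2 + 4*4) - 1*3))*25 = -17 + (-18 - ((-3 + 2 + 16) - 3))*25 = -17 + (-18 - (15 - 3))*25 = -17 + (-18 - 1*12)*25 = -17 + (-18 - 12)*25 = -17 - 30*25 = -17 - 750 = -767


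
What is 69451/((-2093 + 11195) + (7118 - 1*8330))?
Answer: 69451/7890 ≈ 8.8024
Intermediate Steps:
69451/((-2093 + 11195) + (7118 - 1*8330)) = 69451/(9102 + (7118 - 8330)) = 69451/(9102 - 1212) = 69451/7890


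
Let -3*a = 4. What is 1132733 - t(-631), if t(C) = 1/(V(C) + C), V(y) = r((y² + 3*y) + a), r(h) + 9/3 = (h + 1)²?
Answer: 1600837820092282490/1413252567103 ≈ 1.1327e+6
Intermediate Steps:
a = -4/3 (a = -⅓*4 = -4/3 ≈ -1.3333)
r(h) = -3 + (1 + h)² (r(h) = -3 + (h + 1)² = -3 + (1 + h)²)
V(y) = -3 + (-⅓ + y² + 3*y)² (V(y) = -3 + (1 + ((y² + 3*y) - 4/3))² = -3 + (1 + (-4/3 + y² + 3*y))² = -3 + (-⅓ + y² + 3*y)²)
t(C) = 1/(-3 + C + (-1 + 3*C² + 9*C)²/9) (t(C) = 1/((-3 + (-1 + 3*C² + 9*C)²/9) + C) = 1/(-3 + C + (-1 + 3*C² + 9*C)²/9))
1132733 - t(-631) = 1132733 - 9/(-27 + (-1 + 3*(-631)² + 9*(-631))² + 9*(-631)) = 1132733 - 9/(-27 + (-1 + 3*398161 - 5679)² - 5679) = 1132733 - 9/(-27 + (-1 + 1194483 - 5679)² - 5679) = 1132733 - 9/(-27 + 1188803² - 5679) = 1132733 - 9/(-27 + 1413252572809 - 5679) = 1132733 - 9/1413252567103 = 1600837820092282490/1413252567103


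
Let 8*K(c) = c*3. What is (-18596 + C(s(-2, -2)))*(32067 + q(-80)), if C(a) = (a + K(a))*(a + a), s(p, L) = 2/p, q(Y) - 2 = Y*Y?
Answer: -2861054937/4 ≈ -7.1526e+8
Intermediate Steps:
K(c) = 3*c/8 (K(c) = (c*3)/8 = (3*c)/8 = 3*c/8)
q(Y) = 2 + Y**2 (q(Y) = 2 + Y*Y = 2 + Y**2)
C(a) = 11*a**2/4 (C(a) = (a + 3*a/8)*(a + a) = (11*a/8)*(2*a) = 11*a**2/4)
(-18596 + C(s(-2, -2)))*(32067 + q(-80)) = (-18596 + 11*(2/(-2))**2/4)*(32067 + (2 + (-80)**2)) = (-18596 + 11*(2*(-1/2))**2/4)*(32067 + (2 + 6400)) = (-18596 + (11/4)*(-1)**2)*(32067 + 6402) = (-18596 + (11/4)*1)*38469 = (-18596 + 11/4)*38469 = -74373/4*38469 = -2861054937/4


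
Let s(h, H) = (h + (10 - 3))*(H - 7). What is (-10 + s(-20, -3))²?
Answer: 14400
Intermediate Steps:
s(h, H) = (-7 + H)*(7 + h) (s(h, H) = (h + 7)*(-7 + H) = (7 + h)*(-7 + H) = (-7 + H)*(7 + h))
(-10 + s(-20, -3))² = (-10 + (-49 - 7*(-20) + 7*(-3) - 3*(-20)))² = (-10 + (-49 + 140 - 21 + 60))² = (-10 + 130)² = 120² = 14400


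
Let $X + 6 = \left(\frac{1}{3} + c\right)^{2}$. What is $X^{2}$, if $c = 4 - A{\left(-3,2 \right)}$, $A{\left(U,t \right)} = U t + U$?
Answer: $\frac{2390116}{81} \approx 29508.0$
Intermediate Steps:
$A{\left(U,t \right)} = U + U t$
$c = 13$ ($c = 4 - - 3 \left(1 + 2\right) = 4 - \left(-3\right) 3 = 4 - -9 = 4 + 9 = 13$)
$X = \frac{1546}{9}$ ($X = -6 + \left(\frac{1}{3} + 13\right)^{2} = -6 + \left(\frac{40}{3}\right)^{2} = -6 + \frac{1600}{9} = \frac{1546}{9} \approx 171.78$)
$X^{2} = \left(\frac{1546}{9}\right)^{2} = \frac{2390116}{81}$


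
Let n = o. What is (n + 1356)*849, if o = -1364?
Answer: -6792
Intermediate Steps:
n = -1364
(n + 1356)*849 = (-1364 + 1356)*849 = -8*849 = -6792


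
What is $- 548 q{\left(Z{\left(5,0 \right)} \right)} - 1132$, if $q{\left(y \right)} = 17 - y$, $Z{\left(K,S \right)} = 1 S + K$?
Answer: $-7708$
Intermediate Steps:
$Z{\left(K,S \right)} = K + S$ ($Z{\left(K,S \right)} = S + K = K + S$)
$- 548 q{\left(Z{\left(5,0 \right)} \right)} - 1132 = - 548 \left(17 - \left(5 + 0\right)\right) - 1132 = - 548 \left(17 - 5\right) - 1132 = \left(-548\right) 12 - 1132 = -6576 - 1132 = -7708$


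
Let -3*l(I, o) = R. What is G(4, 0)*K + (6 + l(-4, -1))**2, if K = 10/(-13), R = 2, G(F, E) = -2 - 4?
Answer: 3868/117 ≈ 33.060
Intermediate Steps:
G(F, E) = -6
l(I, o) = -2/3 (l(I, o) = -1/3*2 = -2/3)
K = -10/13 (K = 10*(-1/13) = -10/13 ≈ -0.76923)
G(4, 0)*K + (6 + l(-4, -1))**2 = -6*(-10/13) + (6 - 2/3)**2 = 60/13 + (16/3)**2 = 60/13 + 256/9 = 3868/117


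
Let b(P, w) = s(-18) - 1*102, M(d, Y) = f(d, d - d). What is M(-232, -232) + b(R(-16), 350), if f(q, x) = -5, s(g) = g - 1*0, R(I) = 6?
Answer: -125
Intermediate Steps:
s(g) = g (s(g) = g + 0 = g)
M(d, Y) = -5
b(P, w) = -120 (b(P, w) = -18 - 1*102 = -18 - 102 = -120)
M(-232, -232) + b(R(-16), 350) = -5 - 120 = -125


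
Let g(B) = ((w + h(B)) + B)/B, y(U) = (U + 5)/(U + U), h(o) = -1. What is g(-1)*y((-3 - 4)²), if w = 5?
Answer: -81/49 ≈ -1.6531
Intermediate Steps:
y(U) = (5 + U)/(2*U) (y(U) = (5 + U)/((2*U)) = (5 + U)*(1/(2*U)) = (5 + U)/(2*U))
g(B) = (4 + B)/B (g(B) = ((5 - 1) + B)/B = (4 + B)/B)
g(-1)*y((-3 - 4)²) = ((4 - 1)/(-1))*((5 + (-3 - 4)²)/(2*((-3 - 4)²))) = (-1*3)*((5 + (-7)²)/(2*((-7)²))) = -3*(5 + 49)/(2*49) = -3*54/(2*49) = -3*27/49 = -81/49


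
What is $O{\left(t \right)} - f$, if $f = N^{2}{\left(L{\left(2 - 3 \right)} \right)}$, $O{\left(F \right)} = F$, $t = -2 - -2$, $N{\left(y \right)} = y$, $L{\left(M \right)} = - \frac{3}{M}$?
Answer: $-9$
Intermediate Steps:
$t = 0$ ($t = -2 + 2 = 0$)
$f = 9$ ($f = \left(- \frac{3}{2 - 3}\right)^{2} = \left(- \frac{3}{-1}\right)^{2} = \left(\left(-3\right) \left(-1\right)\right)^{2} = 3^{2} = 9$)
$O{\left(t \right)} - f = 0 - 9 = -9$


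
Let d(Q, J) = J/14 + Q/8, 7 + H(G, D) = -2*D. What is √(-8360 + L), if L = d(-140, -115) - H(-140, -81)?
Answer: I*√418495/7 ≈ 92.416*I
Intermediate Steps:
H(G, D) = -7 - 2*D
d(Q, J) = Q/8 + J/14 (d(Q, J) = J*(1/14) + Q*(⅛) = J/14 + Q/8 = Q/8 + J/14)
L = -1265/7 (L = ((⅛)*(-140) + (1/14)*(-115)) - (-7 - 2*(-81)) = (-35/2 - 115/14) - (-7 + 162) = -180/7 - 1*155 = -180/7 - 155 = -1265/7 ≈ -180.71)
√(-8360 + L) = √(-8360 - 1265/7) = √(-59785/7) = I*√418495/7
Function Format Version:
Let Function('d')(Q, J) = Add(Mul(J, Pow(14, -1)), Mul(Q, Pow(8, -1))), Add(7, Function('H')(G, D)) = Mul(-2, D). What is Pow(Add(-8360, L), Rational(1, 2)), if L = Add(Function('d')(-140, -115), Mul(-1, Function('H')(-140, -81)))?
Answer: Mul(Rational(1, 7), I, Pow(418495, Rational(1, 2))) ≈ Mul(92.416, I)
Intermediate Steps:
Function('H')(G, D) = Add(-7, Mul(-2, D))
Function('d')(Q, J) = Add(Mul(Rational(1, 8), Q), Mul(Rational(1, 14), J)) (Function('d')(Q, J) = Add(Mul(J, Rational(1, 14)), Mul(Q, Rational(1, 8))) = Add(Mul(Rational(1, 14), J), Mul(Rational(1, 8), Q)) = Add(Mul(Rational(1, 8), Q), Mul(Rational(1, 14), J)))
L = Rational(-1265, 7) (L = Add(Add(Mul(Rational(1, 8), -140), Mul(Rational(1, 14), -115)), Mul(-1, Add(-7, Mul(-2, -81)))) = Add(Add(Rational(-35, 2), Rational(-115, 14)), Mul(-1, Add(-7, 162))) = Add(Rational(-180, 7), Mul(-1, 155)) = Add(Rational(-180, 7), -155) = Rational(-1265, 7) ≈ -180.71)
Pow(Add(-8360, L), Rational(1, 2)) = Pow(Add(-8360, Rational(-1265, 7)), Rational(1, 2)) = Pow(Rational(-59785, 7), Rational(1, 2)) = Mul(Rational(1, 7), I, Pow(418495, Rational(1, 2)))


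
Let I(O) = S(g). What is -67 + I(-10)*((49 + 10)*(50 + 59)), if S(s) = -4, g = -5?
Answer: -25791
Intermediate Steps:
I(O) = -4
-67 + I(-10)*((49 + 10)*(50 + 59)) = -67 - 4*(49 + 10)*(50 + 59) = -67 - 236*109 = -67 - 4*6431 = -67 - 25724 = -25791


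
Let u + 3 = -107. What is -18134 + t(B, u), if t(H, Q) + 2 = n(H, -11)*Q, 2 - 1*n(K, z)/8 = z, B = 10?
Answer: -29576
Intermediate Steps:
u = -110 (u = -3 - 107 = -110)
n(K, z) = 16 - 8*z
t(H, Q) = -2 + 104*Q (t(H, Q) = -2 + (16 - 8*(-11))*Q = -2 + (16 + 88)*Q = -2 + 104*Q)
-18134 + t(B, u) = -18134 + (-2 + 104*(-110)) = -18134 + (-2 - 11440) = -18134 - 11442 = -29576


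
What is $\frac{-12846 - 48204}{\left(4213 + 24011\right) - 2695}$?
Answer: $- \frac{61050}{25529} \approx -2.3914$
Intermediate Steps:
$\frac{-12846 - 48204}{\left(4213 + 24011\right) - 2695} = - \frac{61050}{28224 - 2695} = - \frac{61050}{25529}$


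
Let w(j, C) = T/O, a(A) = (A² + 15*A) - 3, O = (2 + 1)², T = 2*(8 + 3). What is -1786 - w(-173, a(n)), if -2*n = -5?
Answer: -16096/9 ≈ -1788.4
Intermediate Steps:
n = 5/2 (n = -½*(-5) = 5/2 ≈ 2.5000)
T = 22 (T = 2*11 = 22)
O = 9 (O = 3² = 9)
a(A) = -3 + A² + 15*A
w(j, C) = 22/9
-1786 - w(-173, a(n)) = -1786 - 1*22/9 = -1786 - 22/9 = -16096/9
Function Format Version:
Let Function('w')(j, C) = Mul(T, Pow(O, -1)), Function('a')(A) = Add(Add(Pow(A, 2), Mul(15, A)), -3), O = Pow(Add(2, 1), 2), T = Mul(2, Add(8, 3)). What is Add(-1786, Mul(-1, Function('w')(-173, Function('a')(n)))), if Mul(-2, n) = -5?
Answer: Rational(-16096, 9) ≈ -1788.4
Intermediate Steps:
n = Rational(5, 2) (n = Mul(Rational(-1, 2), -5) = Rational(5, 2) ≈ 2.5000)
T = 22 (T = Mul(2, 11) = 22)
O = 9 (O = Pow(3, 2) = 9)
Function('a')(A) = Add(-3, Pow(A, 2), Mul(15, A))
Function('w')(j, C) = Rational(22, 9) (Function('w')(j, C) = Mul(22, Pow(9, -1)) = Mul(22, Rational(1, 9)) = Rational(22, 9))
Add(-1786, Mul(-1, Function('w')(-173, Function('a')(n)))) = Add(-1786, Mul(-1, Rational(22, 9))) = Add(-1786, Rational(-22, 9)) = Rational(-16096, 9)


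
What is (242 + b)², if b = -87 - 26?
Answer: 16641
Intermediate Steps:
b = -113
(242 + b)² = (242 - 113)² = 129² = 16641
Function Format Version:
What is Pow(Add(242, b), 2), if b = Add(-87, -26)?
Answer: 16641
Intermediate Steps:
b = -113
Pow(Add(242, b), 2) = Pow(Add(242, -113), 2) = Pow(129, 2) = 16641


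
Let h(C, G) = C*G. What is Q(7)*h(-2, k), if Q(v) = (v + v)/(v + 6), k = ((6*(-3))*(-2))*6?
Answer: -6048/13 ≈ -465.23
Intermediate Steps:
k = 216 (k = -18*(-2)*6 = 36*6 = 216)
Q(v) = 2*v/(6 + v) (Q(v) = (2*v)/(6 + v) = 2*v/(6 + v))
Q(7)*h(-2, k) = (2*7/(6 + 7))*(-2*216) = (2*7/13)*(-432) = (2*7*(1/13))*(-432) = (14/13)*(-432) = -6048/13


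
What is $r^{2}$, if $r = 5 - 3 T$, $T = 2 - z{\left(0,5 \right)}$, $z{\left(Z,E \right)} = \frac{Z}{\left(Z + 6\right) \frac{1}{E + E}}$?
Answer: $1$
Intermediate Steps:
$z{\left(Z,E \right)} = \frac{2 E Z}{6 + Z}$ ($z{\left(Z,E \right)} = \frac{Z}{\left(6 + Z\right) \frac{1}{2 E}} = \frac{Z}{\frac{1}{2} \frac{1}{E} \left(6 + Z\right)} = Z \frac{2 E}{6 + Z} = \frac{2 E Z}{6 + Z}$)
$T = 2$ ($T = 2 - 2 \cdot 5 \cdot 0 \frac{1}{6 + 0} = 2 - 2 \cdot 5 \cdot 0 \cdot \frac{1}{6} = 2 - 0 = 2 + 0 = 2$)
$r = -1$ ($r = 5 - 6 = -1$)
$r^{2} = \left(-1\right)^{2} = 1$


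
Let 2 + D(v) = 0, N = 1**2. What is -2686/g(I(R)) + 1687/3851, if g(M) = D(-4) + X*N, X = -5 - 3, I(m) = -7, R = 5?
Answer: 5180328/19255 ≈ 269.04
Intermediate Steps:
N = 1
D(v) = -2 (D(v) = -2 + 0 = -2)
X = -8
g(M) = -10 (g(M) = -2 - 8*1 = -2 - 8 = -10)
-2686/g(I(R)) + 1687/3851 = -2686/(-10) + 1687/3851 = -2686*(-1/10) + 1687*(1/3851) = 1343/5 + 1687/3851 = 5180328/19255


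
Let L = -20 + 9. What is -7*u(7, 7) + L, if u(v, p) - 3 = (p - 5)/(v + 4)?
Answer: -366/11 ≈ -33.273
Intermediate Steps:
L = -11
u(v, p) = 3 + (-5 + p)/(4 + v) (u(v, p) = 3 + (p - 5)/(v + 4) = 3 + (-5 + p)/(4 + v))
-7*u(7, 7) + L = -7*(7 + 7 + 3*7)/(4 + 7) - 11 = -7*(7 + 7 + 21)/11 - 11 = -7*35/11 - 11 = -245/11 - 11 = -366/11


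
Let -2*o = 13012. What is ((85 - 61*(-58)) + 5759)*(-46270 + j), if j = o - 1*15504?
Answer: -640602960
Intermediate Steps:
o = -6506 (o = -½*13012 = -6506)
j = -22010 (j = -6506 - 1*15504 = -6506 - 15504 = -22010)
((85 - 61*(-58)) + 5759)*(-46270 + j) = ((85 - 61*(-58)) + 5759)*(-46270 - 22010) = ((85 + 3538) + 5759)*(-68280) = (3623 + 5759)*(-68280) = 9382*(-68280) = -640602960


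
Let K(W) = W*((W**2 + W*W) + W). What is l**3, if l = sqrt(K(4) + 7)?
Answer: 151*sqrt(151) ≈ 1855.5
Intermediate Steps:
K(W) = W*(W + 2*W**2) (K(W) = W*((W**2 + W**2) + W) = W*(2*W**2 + W) = W*(W + 2*W**2))
l = sqrt(151) (l = sqrt(4**2*(1 + 2*4) + 7) = sqrt(16*(1 + 8) + 7) = sqrt(16*9 + 7) = sqrt(144 + 7) = sqrt(151) ≈ 12.288)
l**3 = (sqrt(151))**3 = 151*sqrt(151)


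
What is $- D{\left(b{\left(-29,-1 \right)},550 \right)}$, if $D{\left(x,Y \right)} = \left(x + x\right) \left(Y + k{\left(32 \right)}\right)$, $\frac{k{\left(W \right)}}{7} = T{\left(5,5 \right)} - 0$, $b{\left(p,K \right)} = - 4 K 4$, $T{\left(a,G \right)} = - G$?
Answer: $-16480$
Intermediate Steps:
$b{\left(p,K \right)} = - 16 K$
$k{\left(W \right)} = -35$ ($k{\left(W \right)} = 7 \left(\left(-1\right) 5 - 0\right) = 7 \left(-5 + 0\right) = 7 \left(-5\right) = -35$)
$D{\left(x,Y \right)} = 2 x \left(-35 + Y\right)$ ($D{\left(x,Y \right)} = \left(x + x\right) \left(Y - 35\right) = 2 x \left(-35 + Y\right)$)
$- D{\left(b{\left(-29,-1 \right)},550 \right)} = - 2 \left(\left(-16\right) \left(-1\right)\right) \left(-35 + 550\right) = - 2 \cdot 16 \cdot 515 = \left(-1\right) 16480 = -16480$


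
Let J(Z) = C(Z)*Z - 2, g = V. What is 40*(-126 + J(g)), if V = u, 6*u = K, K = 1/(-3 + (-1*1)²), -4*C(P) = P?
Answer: -368645/72 ≈ -5120.1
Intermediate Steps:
C(P) = -P/4
K = -½ (K = 1/(-3 + (-1)²) = 1/(-3 + 1) = 1/(-2) = -½ ≈ -0.50000)
u = -1/12 (u = (⅙)*(-½) = -1/12 ≈ -0.083333)
V = -1/12 ≈ -0.083333
g = -1/12 ≈ -0.083333
J(Z) = -2 - Z²/4 (J(Z) = (-Z/4)*Z - 2 = -Z²/4 - 2 = -2 - Z²/4)
40*(-126 + J(g)) = 40*(-126 + (-2 - (-1/12)²/4)) = 40*(-126 + (-2 - ¼*1/144)) = 40*(-126 + (-2 - 1/576)) = 40*(-126 - 1153/576) = 40*(-73729/576) = -368645/72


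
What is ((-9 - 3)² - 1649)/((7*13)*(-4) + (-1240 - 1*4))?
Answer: 1505/1608 ≈ 0.93595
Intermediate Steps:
((-9 - 3)² - 1649)/((7*13)*(-4) + (-1240 - 1*4)) = ((-12)² - 1649)/(91*(-4) + (-1240 - 4)) = (144 - 1649)/(-364 - 1244) = -1505/(-1608) = -1505*(-1/1608) = 1505/1608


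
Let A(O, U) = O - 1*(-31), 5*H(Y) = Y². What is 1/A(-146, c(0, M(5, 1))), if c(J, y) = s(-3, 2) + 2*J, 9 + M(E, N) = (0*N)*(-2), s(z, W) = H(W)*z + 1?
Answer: -1/115 ≈ -0.0086956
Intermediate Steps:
H(Y) = Y²/5
s(z, W) = 1 + z*W²/5 (s(z, W) = (W²/5)*z + 1 = z*W²/5 + 1 = 1 + z*W²/5)
M(E, N) = -9 (M(E, N) = -9 + (0*N)*(-2) = -9 + 0*(-2) = -9 + 0 = -9)
c(J, y) = -7/5 + 2*J (c(J, y) = (1 + (⅕)*(-3)*2²) + 2*J = (1 + (⅕)*(-3)*4) + 2*J = (1 - 12/5) + 2*J = -7/5 + 2*J)
A(O, U) = 31 + O (A(O, U) = O + 31 = 31 + O)
1/A(-146, c(0, M(5, 1))) = 1/(31 - 146) = 1/(-115) = -1/115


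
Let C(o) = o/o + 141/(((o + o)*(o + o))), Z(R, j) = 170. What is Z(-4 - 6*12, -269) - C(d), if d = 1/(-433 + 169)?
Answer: -2456615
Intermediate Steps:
d = -1/264 (d = 1/(-264) = -1/264 ≈ -0.0037879)
C(o) = 1 + 141/(4*o**2) (C(o) = 1 + 141/(((2*o)*(2*o))) = 1 + 141/((4*o**2)) = 1 + 141*(1/(4*o**2)) = 1 + 141/(4*o**2))
Z(-4 - 6*12, -269) - C(d) = 170 - (1 + 141/(4*(-1/264)**2)) = 170 - (1 + (141/4)*69696) = 170 - (1 + 2456784) = 170 - 1*2456785 = 170 - 2456785 = -2456615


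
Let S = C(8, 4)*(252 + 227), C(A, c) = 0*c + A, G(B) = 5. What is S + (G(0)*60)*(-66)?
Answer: -15968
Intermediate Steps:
C(A, c) = A (C(A, c) = 0 + A = A)
S = 3832 (S = 8*(252 + 227) = 8*479 = 3832)
S + (G(0)*60)*(-66) = 3832 + (5*60)*(-66) = 3832 + 300*(-66) = 3832 - 19800 = -15968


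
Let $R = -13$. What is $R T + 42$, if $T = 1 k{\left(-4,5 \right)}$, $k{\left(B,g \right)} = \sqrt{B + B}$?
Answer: $42 - 26 i \sqrt{2} \approx 42.0 - 36.77 i$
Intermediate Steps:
$k{\left(B,g \right)} = \sqrt{2} \sqrt{B}$ ($k{\left(B,g \right)} = \sqrt{2 B} = \sqrt{2} \sqrt{B}$)
$T = 2 i \sqrt{2}$ ($T = 1 \sqrt{2} \sqrt{-4} = 1 \sqrt{2} \cdot 2 i = 1 \cdot 2 i \sqrt{2} = 2 i \sqrt{2} \approx 2.8284 i$)
$R T + 42 = - 13 \cdot 2 i \sqrt{2} + 42 = - 26 i \sqrt{2} + 42 = 42 - 26 i \sqrt{2}$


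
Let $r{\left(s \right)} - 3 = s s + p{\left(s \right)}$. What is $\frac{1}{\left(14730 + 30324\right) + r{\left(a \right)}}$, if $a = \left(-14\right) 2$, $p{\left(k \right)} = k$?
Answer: $\frac{1}{45813} \approx 2.1828 \cdot 10^{-5}$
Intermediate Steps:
$a = -28$
$r{\left(s \right)} = 3 + s + s^{2}$ ($r{\left(s \right)} = 3 + \left(s s + s\right) = 3 + \left(s^{2} + s\right) = 3 + \left(s + s^{2}\right) = 3 + s + s^{2}$)
$\frac{1}{\left(14730 + 30324\right) + r{\left(a \right)}} = \frac{1}{\left(14730 + 30324\right) + \left(3 - 28 + \left(-28\right)^{2}\right)} = \frac{1}{45054 + \left(3 - 28 + 784\right)} = \frac{1}{45054 + 759} = \frac{1}{45813}$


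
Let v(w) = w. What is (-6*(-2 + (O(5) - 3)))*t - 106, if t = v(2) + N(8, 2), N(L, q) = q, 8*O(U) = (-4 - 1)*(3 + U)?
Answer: 134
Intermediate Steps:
O(U) = -15/8 - 5*U/8 (O(U) = ((-4 - 1)*(3 + U))/8 = (-5*(3 + U))/8 = (-15 - 5*U)/8 = -15/8 - 5*U/8)
t = 4 (t = 2 + 2 = 4)
(-6*(-2 + (O(5) - 3)))*t - 106 = -6*(-2 + ((-15/8 - 5/8*5) - 3))*4 - 106 = -6*(-2 + ((-15/8 - 25/8) - 3))*4 - 106 = -6*(-2 + (-5 - 3))*4 - 106 = -6*(-2 - 8)*4 - 106 = -6*(-10)*4 - 106 = 60*4 - 106 = 240 - 106 = 134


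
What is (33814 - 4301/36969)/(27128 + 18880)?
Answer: 1250065465/1700869752 ≈ 0.73496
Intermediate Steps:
(33814 - 4301/36969)/(27128 + 18880) = (33814 - 4301*1/36969)/46008 = (33814 - 4301/36969)*(1/46008) = (1250065465/36969)*(1/46008) = 1250065465/1700869752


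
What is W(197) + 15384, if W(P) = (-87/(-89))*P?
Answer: 1386315/89 ≈ 15577.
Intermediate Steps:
W(P) = 87*P/89 (W(P) = (-87*(-1/89))*P = 87*P/89)
W(197) + 15384 = (87/89)*197 + 15384 = 17139/89 + 15384 = 1386315/89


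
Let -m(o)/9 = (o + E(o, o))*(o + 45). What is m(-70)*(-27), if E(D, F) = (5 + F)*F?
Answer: -27216000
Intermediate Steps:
E(D, F) = F*(5 + F)
m(o) = -9*(45 + o)*(o + o*(5 + o)) (m(o) = -9*(o + o*(5 + o))*(o + 45) = -9*(o + o*(5 + o))*(45 + o) = -9*(45 + o)*(o + o*(5 + o)))
m(-70)*(-27) = (9*(-70)*(-270 - 1*(-70)**2 - 51*(-70)))*(-27) = (9*(-70)*(-270 - 1*4900 + 3570))*(-27) = (9*(-70)*(-270 - 4900 + 3570))*(-27) = (9*(-70)*(-1600))*(-27) = 1008000*(-27) = -27216000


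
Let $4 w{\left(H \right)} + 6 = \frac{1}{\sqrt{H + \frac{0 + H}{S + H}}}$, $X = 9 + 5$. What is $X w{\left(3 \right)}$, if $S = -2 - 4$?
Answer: $-21 + \frac{7 \sqrt{2}}{4} \approx -18.525$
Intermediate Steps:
$S = -6$
$X = 14$
$w{\left(H \right)} = - \frac{3}{2} + \frac{1}{4 \sqrt{H + \frac{H}{-6 + H}}}$ ($w{\left(H \right)} = - \frac{3}{2} + \frac{1}{4 \sqrt{H + \frac{0 + H}{-6 + H}}} = - \frac{3}{2} + \frac{1}{4 \sqrt{H + \frac{H}{-6 + H}}}$)
$X w{\left(3 \right)} = 14 \left(- \frac{3}{2} + \frac{1}{4 \sqrt{\frac{3^{2}}{-6 + 3} - \frac{15}{-6 + 3}}}\right) = 14 \left(- \frac{3}{2} + \frac{1}{4 \sqrt{\frac{9}{-3} - \frac{15}{-3}}}\right) = 14 \left(- \frac{3}{2} + \frac{1}{4 \sqrt{9 \left(- \frac{1}{3}\right) - 15 \left(- \frac{1}{3}\right)}}\right) = 14 \left(- \frac{3}{2} + \frac{1}{4 \sqrt{-3 + 5}}\right) = 14 \left(- \frac{3}{2} + \frac{1}{4 \sqrt{2}}\right) = 14 \left(- \frac{3}{2} + \frac{\frac{1}{2} \sqrt{2}}{4}\right) = 14 \left(- \frac{3}{2} + \frac{\sqrt{2}}{8}\right) = -21 + \frac{7 \sqrt{2}}{4}$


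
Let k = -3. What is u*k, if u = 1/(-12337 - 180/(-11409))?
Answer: 11409/46917551 ≈ 0.00024317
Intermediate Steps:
u = -3803/46917551 (u = 1/(-12337 - 180*(-1/11409)) = 1/(-12337 + 60/3803) = 1/(-46917551/3803) = -3803/46917551 ≈ -8.1057e-5)
u*k = -3803/46917551*(-3) = 11409/46917551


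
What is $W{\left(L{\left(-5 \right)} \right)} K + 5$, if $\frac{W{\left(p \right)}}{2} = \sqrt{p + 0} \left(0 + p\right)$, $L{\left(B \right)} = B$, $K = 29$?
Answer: $5 - 290 i \sqrt{5} \approx 5.0 - 648.46 i$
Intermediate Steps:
$W{\left(p \right)} = 2 p^{\frac{3}{2}}$ ($W{\left(p \right)} = 2 \sqrt{p + 0} \left(0 + p\right) = 2 \sqrt{p} p = 2 p^{\frac{3}{2}}$)
$W{\left(L{\left(-5 \right)} \right)} K + 5 = 2 \left(-5\right)^{\frac{3}{2}} \cdot 29 + 5 = 2 \left(- 5 i \sqrt{5}\right) 29 + 5 = - 10 i \sqrt{5} \cdot 29 + 5 = - 290 i \sqrt{5} + 5 = 5 - 290 i \sqrt{5}$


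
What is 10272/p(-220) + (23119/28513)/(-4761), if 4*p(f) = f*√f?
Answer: -23119/135750393 + 5136*I*√55/3025 ≈ -0.00017031 + 12.592*I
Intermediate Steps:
p(f) = f^(3/2)/4 (p(f) = (f*√f)/4 = f^(3/2)/4)
10272/p(-220) + (23119/28513)/(-4761) = 10272/(((-220)^(3/2)/4)) + (23119/28513)/(-4761) = 10272/(((-440*I*√55)/4)) + (23119*(1/28513))*(-1/4761) = 10272/((-110*I*√55)) + (23119/28513)*(-1/4761) = 10272*(I*√55/6050) - 23119/135750393 = 5136*I*√55/3025 - 23119/135750393 = -23119/135750393 + 5136*I*√55/3025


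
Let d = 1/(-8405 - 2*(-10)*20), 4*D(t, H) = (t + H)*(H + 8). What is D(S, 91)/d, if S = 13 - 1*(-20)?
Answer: -24567345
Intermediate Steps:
S = 33 (S = 13 + 20 = 33)
D(t, H) = (8 + H)*(H + t)/4 (D(t, H) = ((t + H)*(H + 8))/4 = ((H + t)*(8 + H))/4 = ((8 + H)*(H + t))/4 = (8 + H)*(H + t)/4)
d = -1/8005 (d = 1/(-8405 + 20*20) = 1/(-8405 + 400) = 1/(-8005) = -1/8005 ≈ -0.00012492)
D(S, 91)/d = (2*91 + 2*33 + (¼)*91² + (¼)*91*33)/(-1/8005) = (182 + 66 + (¼)*8281 + 3003/4)*(-8005) = (182 + 66 + 8281/4 + 3003/4)*(-8005) = 3069*(-8005) = -24567345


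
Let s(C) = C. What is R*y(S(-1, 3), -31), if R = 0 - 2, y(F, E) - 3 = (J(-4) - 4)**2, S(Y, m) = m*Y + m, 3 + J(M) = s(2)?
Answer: -56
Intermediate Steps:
J(M) = -1 (J(M) = -3 + 2 = -1)
S(Y, m) = m + Y*m (S(Y, m) = Y*m + m = m + Y*m)
y(F, E) = 28 (y(F, E) = 3 + (-1 - 4)**2 = 3 + (-5)**2 = 3 + 25 = 28)
R = -2
R*y(S(-1, 3), -31) = -2*28 = -56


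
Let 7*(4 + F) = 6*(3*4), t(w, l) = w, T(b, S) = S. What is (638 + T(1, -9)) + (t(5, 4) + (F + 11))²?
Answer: 55157/49 ≈ 1125.7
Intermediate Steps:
F = 44/7 (F = -4 + (6*(3*4))/7 = -4 + (6*12)/7 = -4 + (⅐)*72 = -4 + 72/7 = 44/7 ≈ 6.2857)
(638 + T(1, -9)) + (t(5, 4) + (F + 11))² = (638 - 9) + (5 + (44/7 + 11))² = 629 + (5 + 121/7)² = 629 + (156/7)² = 629 + 24336/49 = 55157/49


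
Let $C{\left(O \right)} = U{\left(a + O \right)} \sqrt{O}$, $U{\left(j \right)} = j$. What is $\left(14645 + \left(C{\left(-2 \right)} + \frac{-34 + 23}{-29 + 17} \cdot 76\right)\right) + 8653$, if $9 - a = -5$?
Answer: $\frac{70103}{3} + 12 i \sqrt{2} \approx 23368.0 + 16.971 i$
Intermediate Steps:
$a = 14$ ($a = 9 - -5 = 9 + 5 = 14$)
$C{\left(O \right)} = \sqrt{O} \left(14 + O\right)$ ($C{\left(O \right)} = \left(14 + O\right) \sqrt{O} = \sqrt{O} \left(14 + O\right)$)
$\left(14645 + \left(C{\left(-2 \right)} + \frac{-34 + 23}{-29 + 17} \cdot 76\right)\right) + 8653 = \left(14645 + \left(\sqrt{-2} \left(14 - 2\right) + \frac{-34 + 23}{-29 + 17} \cdot 76\right)\right) + 8653 = \left(14645 + \left(i \sqrt{2} \cdot 12 + - \frac{11}{-12} \cdot 76\right)\right) + 8653 = \left(14645 + \left(12 i \sqrt{2} + \left(-11\right) \left(- \frac{1}{12}\right) 76\right)\right) + 8653 = \left(14645 + \left(12 i \sqrt{2} + \frac{11}{12} \cdot 76\right)\right) + 8653 = \left(14645 + \left(12 i \sqrt{2} + \frac{209}{3}\right)\right) + 8653 = \left(14645 + \left(\frac{209}{3} + 12 i \sqrt{2}\right)\right) + 8653 = \left(\frac{44144}{3} + 12 i \sqrt{2}\right) + 8653 = \frac{70103}{3} + 12 i \sqrt{2}$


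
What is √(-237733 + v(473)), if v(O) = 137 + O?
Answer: 3*I*√26347 ≈ 486.95*I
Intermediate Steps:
√(-237733 + v(473)) = √(-237733 + (137 + 473)) = √(-237733 + 610) = √(-237123) = 3*I*√26347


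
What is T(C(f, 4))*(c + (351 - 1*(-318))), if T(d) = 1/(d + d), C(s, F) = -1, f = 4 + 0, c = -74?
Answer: -595/2 ≈ -297.50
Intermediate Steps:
f = 4
T(d) = 1/(2*d)
T(C(f, 4))*(c + (351 - 1*(-318))) = ((½)/(-1))*(-74 + (351 - 1*(-318))) = ((½)*(-1))*(-74 + (351 + 318)) = -(-74 + 669)/2 = -½*595 = -595/2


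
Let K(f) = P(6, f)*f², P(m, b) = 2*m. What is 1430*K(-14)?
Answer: 3363360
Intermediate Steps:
K(f) = 12*f² (K(f) = (2*6)*f² = 12*f²)
1430*K(-14) = 1430*(12*(-14)²) = 1430*(12*196) = 1430*2352 = 3363360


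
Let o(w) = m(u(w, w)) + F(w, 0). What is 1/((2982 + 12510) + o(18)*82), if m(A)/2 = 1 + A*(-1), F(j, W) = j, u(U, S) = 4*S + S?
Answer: 1/2372 ≈ 0.00042159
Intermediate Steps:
u(U, S) = 5*S
m(A) = 2 - 2*A (m(A) = 2*(1 + A*(-1)) = 2*(1 - A) = 2 - 2*A)
o(w) = 2 - 9*w (o(w) = (2 - 10*w) + w = 2 - 9*w)
1/((2982 + 12510) + o(18)*82) = 1/((2982 + 12510) + (2 - 9*18)*82) = 1/(15492 + (2 - 162)*82) = 1/(15492 - 160*82) = 1/(15492 - 13120) = 1/2372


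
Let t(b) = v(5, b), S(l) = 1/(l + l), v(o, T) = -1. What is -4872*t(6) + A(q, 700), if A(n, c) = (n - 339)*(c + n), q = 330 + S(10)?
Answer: -1738779/400 ≈ -4346.9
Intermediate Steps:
S(l) = 1/(2*l)
q = 6601/20 (q = 330 + (½)/10 = 330 + (½)*(⅒) = 330 + 1/20 = 6601/20 ≈ 330.05)
A(n, c) = (-339 + n)*(c + n)
t(b) = -1
-4872*t(6) + A(q, 700) = -4872*(-1) + ((6601/20)² - 339*700 - 339*6601/20 + 700*(6601/20)) = 4872 + (43573201/400 - 237300 - 2237739/20 + 231035) = 4872 - 3687579/400 = -1738779/400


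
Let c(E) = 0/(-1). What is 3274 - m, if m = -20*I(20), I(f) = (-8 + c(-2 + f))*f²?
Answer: -60726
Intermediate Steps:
c(E) = 0 (c(E) = 0*(-1) = 0)
I(f) = -8*f² (I(f) = (-8 + 0)*f² = -8*f²)
m = 64000 (m = -(-160)*20² = -(-160)*400 = -20*(-3200) = 64000)
3274 - m = 3274 - 1*64000 = 3274 - 64000 = -60726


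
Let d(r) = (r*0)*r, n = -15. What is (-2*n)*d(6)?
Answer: 0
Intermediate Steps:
d(r) = 0 (d(r) = 0*r = 0)
(-2*n)*d(6) = -2*(-15)*0 = 30*0 = 0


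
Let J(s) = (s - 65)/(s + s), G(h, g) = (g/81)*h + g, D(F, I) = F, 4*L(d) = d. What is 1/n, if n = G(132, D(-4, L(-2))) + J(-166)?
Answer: -8964/88051 ≈ -0.10180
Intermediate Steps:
L(d) = d/4
G(h, g) = g + g*h/81 (G(h, g) = (g*(1/81))*h + g = (g/81)*h + g = g*h/81 + g = g + g*h/81)
J(s) = (-65 + s)/(2*s) (J(s) = (-65 + s)/((2*s)) = (-65 + s)*(1/(2*s)) = (-65 + s)/(2*s))
n = -88051/8964 (n = (1/81)*(-4)*(81 + 132) + (1/2)*(-65 - 166)/(-166) = (1/81)*(-4)*213 + (1/2)*(-1/166)*(-231) = -284/27 + 231/332 = -88051/8964 ≈ -9.8227)
1/n = 1/(-88051/8964) = -8964/88051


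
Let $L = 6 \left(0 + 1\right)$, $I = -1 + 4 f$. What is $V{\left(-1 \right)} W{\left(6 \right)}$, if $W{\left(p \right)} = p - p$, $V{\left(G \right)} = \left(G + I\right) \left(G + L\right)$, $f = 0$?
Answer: $0$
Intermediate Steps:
$I = -1$ ($I = -1 + 4 \cdot 0 = -1 + 0 = -1$)
$L = 6$ ($L = 6 \cdot 1 = 6$)
$V{\left(G \right)} = \left(-1 + G\right) \left(6 + G\right)$ ($V{\left(G \right)} = \left(G - 1\right) \left(G + 6\right) = \left(-1 + G\right) \left(6 + G\right)$)
$W{\left(p \right)} = 0$
$V{\left(-1 \right)} W{\left(6 \right)} = \left(-6 + \left(-1\right)^{2} + 5 \left(-1\right)\right) 0 = \left(-6 + 1 - 5\right) 0 = \left(-10\right) 0 = 0$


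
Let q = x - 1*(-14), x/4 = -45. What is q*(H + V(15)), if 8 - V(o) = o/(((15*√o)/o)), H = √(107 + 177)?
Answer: -1328 - 332*√71 + 166*√15 ≈ -3482.6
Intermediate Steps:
x = -180 (x = 4*(-45) = -180)
H = 2*√71 (H = √284 = 2*√71 ≈ 16.852)
q = -166 (q = -180 - 1*(-14) = -180 + 14 = -166)
V(o) = 8 - o^(3/2)/15 (V(o) = 8 - o/((15*√o)/o) = 8 - o/(15/√o) = 8 - o*√o/15 = 8 - o^(3/2)/15)
q*(H + V(15)) = -166*(2*√71 + (8 - √15)) = -166*(8 - √15 + 2*√71) = -1328 - 332*√71 + 166*√15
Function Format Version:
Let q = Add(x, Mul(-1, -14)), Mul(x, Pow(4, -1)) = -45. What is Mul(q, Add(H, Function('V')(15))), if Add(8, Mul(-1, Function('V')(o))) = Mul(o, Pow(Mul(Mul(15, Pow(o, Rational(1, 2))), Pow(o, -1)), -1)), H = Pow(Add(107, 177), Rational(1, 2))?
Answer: Add(-1328, Mul(-332, Pow(71, Rational(1, 2))), Mul(166, Pow(15, Rational(1, 2)))) ≈ -3482.6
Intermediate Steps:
x = -180 (x = Mul(4, -45) = -180)
H = Mul(2, Pow(71, Rational(1, 2))) (H = Pow(284, Rational(1, 2)) = Mul(2, Pow(71, Rational(1, 2))) ≈ 16.852)
q = -166 (q = Add(-180, Mul(-1, -14)) = Add(-180, 14) = -166)
Function('V')(o) = Add(8, Mul(Rational(-1, 15), Pow(o, Rational(3, 2)))) (Function('V')(o) = Add(8, Mul(-1, Mul(o, Pow(Mul(Mul(15, Pow(o, Rational(1, 2))), Pow(o, -1)), -1)))) = Add(8, Mul(-1, Mul(o, Pow(Mul(15, Pow(o, Rational(-1, 2))), -1)))) = Add(8, Mul(-1, Mul(o, Mul(Rational(1, 15), Pow(o, Rational(1, 2)))))) = Add(8, Mul(-1, Mul(Rational(1, 15), Pow(o, Rational(3, 2))))) = Add(8, Mul(Rational(-1, 15), Pow(o, Rational(3, 2)))))
Mul(q, Add(H, Function('V')(15))) = Mul(-166, Add(Mul(2, Pow(71, Rational(1, 2))), Add(8, Mul(Rational(-1, 15), Pow(15, Rational(3, 2)))))) = Mul(-166, Add(Mul(2, Pow(71, Rational(1, 2))), Add(8, Mul(Rational(-1, 15), Mul(15, Pow(15, Rational(1, 2))))))) = Mul(-166, Add(Mul(2, Pow(71, Rational(1, 2))), Add(8, Mul(-1, Pow(15, Rational(1, 2)))))) = Mul(-166, Add(8, Mul(-1, Pow(15, Rational(1, 2))), Mul(2, Pow(71, Rational(1, 2))))) = Add(-1328, Mul(-332, Pow(71, Rational(1, 2))), Mul(166, Pow(15, Rational(1, 2))))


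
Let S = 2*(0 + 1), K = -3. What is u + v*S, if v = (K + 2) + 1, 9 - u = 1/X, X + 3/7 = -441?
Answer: 27817/3090 ≈ 9.0023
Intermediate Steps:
X = -3090/7 (X = -3/7 - 441 = -3090/7 ≈ -441.43)
u = 27817/3090 (u = 9 - 1/(-3090/7) = 9 - 1*(-7/3090) = 9 + 7/3090 = 27817/3090 ≈ 9.0023)
S = 2 (S = 2*1 = 2)
v = 0 (v = (-3 + 2) + 1 = -1 + 1 = 0)
u + v*S = 27817/3090 + 0*2 = 27817/3090 + 0 = 27817/3090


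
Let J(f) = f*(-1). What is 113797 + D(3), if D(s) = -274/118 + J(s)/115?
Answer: 772096713/6785 ≈ 1.1379e+5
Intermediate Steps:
J(f) = -f
D(s) = -137/59 - s/115 (D(s) = -274/118 - s/115 = -274*1/118 - s*(1/115) = -137/59 - s/115)
113797 + D(3) = 113797 + (-137/59 - 1/115*3) = 113797 + (-137/59 - 3/115) = 113797 - 15932/6785 = 772096713/6785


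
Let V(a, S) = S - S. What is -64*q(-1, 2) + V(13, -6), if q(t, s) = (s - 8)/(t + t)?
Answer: -192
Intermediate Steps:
V(a, S) = 0
q(t, s) = (-8 + s)/(2*t) (q(t, s) = (-8 + s)/((2*t)) = (-8 + s)*(1/(2*t)) = (-8 + s)/(2*t))
-64*q(-1, 2) + V(13, -6) = -32*(-8 + 2)/(-1) + 0 = -32*(-1)*(-6) + 0 = -64*3 + 0 = -192 + 0 = -192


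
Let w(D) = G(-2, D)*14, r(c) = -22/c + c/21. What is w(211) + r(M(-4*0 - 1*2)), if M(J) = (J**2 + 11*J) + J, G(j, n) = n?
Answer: 620371/210 ≈ 2954.1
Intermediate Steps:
M(J) = J**2 + 12*J
r(c) = -22/c + c/21 (r(c) = -22/c + c*(1/21) = -22/c + c/21)
w(D) = 14*D (w(D) = D*14 = 14*D)
w(211) + r(M(-4*0 - 1*2)) = 14*211 + (-22*1/((12 + (-4*0 - 1*2))*(-4*0 - 1*2)) + ((-4*0 - 1*2)*(12 + (-4*0 - 1*2)))/21) = 2954 + (-22*1/((0 - 2)*(12 + (0 - 2))) + ((0 - 2)*(12 + (0 - 2)))/21) = 2954 + (-22*(-1/(2*(12 - 2))) + (-2*(12 - 2))/21) = 2954 + (-22/((-2*10)) + (-2*10)/21) = 2954 + (-22/(-20) + (1/21)*(-20)) = 2954 + (-22*(-1/20) - 20/21) = 2954 + (11/10 - 20/21) = 2954 + 31/210 = 620371/210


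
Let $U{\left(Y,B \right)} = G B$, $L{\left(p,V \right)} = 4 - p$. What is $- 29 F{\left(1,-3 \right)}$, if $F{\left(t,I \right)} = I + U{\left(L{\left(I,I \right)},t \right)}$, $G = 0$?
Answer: $87$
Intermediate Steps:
$U{\left(Y,B \right)} = 0$ ($U{\left(Y,B \right)} = 0 B = 0$)
$F{\left(t,I \right)} = I$ ($F{\left(t,I \right)} = I + 0 = I$)
$- 29 F{\left(1,-3 \right)} = \left(-29\right) \left(-3\right) = 87$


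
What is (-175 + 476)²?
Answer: 90601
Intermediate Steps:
(-175 + 476)² = 301² = 90601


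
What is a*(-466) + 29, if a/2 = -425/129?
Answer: 399841/129 ≈ 3099.5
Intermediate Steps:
a = -850/129 (a = 2*(-425/129) = -850/129 ≈ -6.5891)
a*(-466) + 29 = -850/129*(-466) + 29 = 396100/129 + 29 = 399841/129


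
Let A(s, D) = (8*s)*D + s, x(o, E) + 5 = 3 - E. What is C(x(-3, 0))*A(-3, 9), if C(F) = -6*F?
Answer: -2628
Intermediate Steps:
x(o, E) = -2 - E (x(o, E) = -5 + (3 - E) = -2 - E)
A(s, D) = s + 8*D*s (A(s, D) = 8*D*s + s = s + 8*D*s)
C(x(-3, 0))*A(-3, 9) = (-6*(-2 - 1*0))*(-3*(1 + 8*9)) = (-6*(-2 + 0))*(-3*(1 + 72)) = (-6*(-2))*(-3*73) = 12*(-219) = -2628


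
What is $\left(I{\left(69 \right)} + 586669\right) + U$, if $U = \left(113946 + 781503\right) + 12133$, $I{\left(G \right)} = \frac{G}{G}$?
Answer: $1494252$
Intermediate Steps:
$I{\left(G \right)} = 1$
$U = 907582$ ($U = 895449 + 12133 = 907582$)
$\left(I{\left(69 \right)} + 586669\right) + U = \left(1 + 586669\right) + 907582 = 586670 + 907582 = 1494252$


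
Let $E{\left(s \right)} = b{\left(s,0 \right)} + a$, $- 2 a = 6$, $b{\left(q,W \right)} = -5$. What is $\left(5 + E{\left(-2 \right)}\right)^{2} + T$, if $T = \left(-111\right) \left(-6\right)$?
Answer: $675$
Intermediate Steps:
$a = -3$ ($a = \left(- \frac{1}{2}\right) 6 = -3$)
$E{\left(s \right)} = -8$ ($E{\left(s \right)} = -5 - 3 = -8$)
$T = 666$
$\left(5 + E{\left(-2 \right)}\right)^{2} + T = \left(5 - 8\right)^{2} + 666 = \left(-3\right)^{2} + 666 = 9 + 666 = 675$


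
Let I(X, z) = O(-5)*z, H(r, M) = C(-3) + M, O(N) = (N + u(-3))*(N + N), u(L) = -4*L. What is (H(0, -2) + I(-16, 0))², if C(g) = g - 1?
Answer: 36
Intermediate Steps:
C(g) = -1 + g
O(N) = 2*N*(12 + N) (O(N) = (N - 4*(-3))*(N + N) = (N + 12)*(2*N) = (12 + N)*(2*N) = 2*N*(12 + N))
H(r, M) = -4 + M (H(r, M) = (-1 - 3) + M = -4 + M)
I(X, z) = -70*z (I(X, z) = (2*(-5)*(12 - 5))*z = (2*(-5)*7)*z = -70*z)
(H(0, -2) + I(-16, 0))² = ((-4 - 2) - 70*0)² = (-6 + 0)² = (-6)² = 36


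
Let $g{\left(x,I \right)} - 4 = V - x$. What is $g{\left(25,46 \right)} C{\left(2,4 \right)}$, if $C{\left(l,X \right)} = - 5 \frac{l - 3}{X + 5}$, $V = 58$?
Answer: $\frac{185}{9} \approx 20.556$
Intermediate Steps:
$C{\left(l,X \right)} = - \frac{5 \left(-3 + l\right)}{5 + X}$ ($C{\left(l,X \right)} = - 5 \frac{-3 + l}{5 + X} = - \frac{5 \left(-3 + l\right)}{5 + X}$)
$g{\left(x,I \right)} = 62 - x$ ($g{\left(x,I \right)} = 4 - \left(-58 + x\right) = 62 - x$)
$g{\left(25,46 \right)} C{\left(2,4 \right)} = \left(62 - 25\right) \frac{5 \left(3 - 2\right)}{5 + 4} = \left(62 - 25\right) \frac{5 \left(3 - 2\right)}{9} = 37 \cdot 5 \cdot \frac{1}{9} \cdot 1 = 37 \cdot \frac{5}{9} = \frac{185}{9}$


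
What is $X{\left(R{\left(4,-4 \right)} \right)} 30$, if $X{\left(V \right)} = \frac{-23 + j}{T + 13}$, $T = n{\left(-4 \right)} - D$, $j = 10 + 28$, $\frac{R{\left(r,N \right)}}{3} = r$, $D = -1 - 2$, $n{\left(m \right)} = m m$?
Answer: $\frac{225}{16} \approx 14.063$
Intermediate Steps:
$n{\left(m \right)} = m^{2}$
$D = -3$
$R{\left(r,N \right)} = 3 r$
$j = 38$
$T = 19$ ($T = \left(-4\right)^{2} - -3 = 16 + 3 = 19$)
$X{\left(V \right)} = \frac{15}{32}$ ($X{\left(V \right)} = \frac{-23 + 38}{19 + 13} = \frac{15}{32}$)
$X{\left(R{\left(4,-4 \right)} \right)} 30 = \frac{15}{32} \cdot 30 = \frac{225}{16}$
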